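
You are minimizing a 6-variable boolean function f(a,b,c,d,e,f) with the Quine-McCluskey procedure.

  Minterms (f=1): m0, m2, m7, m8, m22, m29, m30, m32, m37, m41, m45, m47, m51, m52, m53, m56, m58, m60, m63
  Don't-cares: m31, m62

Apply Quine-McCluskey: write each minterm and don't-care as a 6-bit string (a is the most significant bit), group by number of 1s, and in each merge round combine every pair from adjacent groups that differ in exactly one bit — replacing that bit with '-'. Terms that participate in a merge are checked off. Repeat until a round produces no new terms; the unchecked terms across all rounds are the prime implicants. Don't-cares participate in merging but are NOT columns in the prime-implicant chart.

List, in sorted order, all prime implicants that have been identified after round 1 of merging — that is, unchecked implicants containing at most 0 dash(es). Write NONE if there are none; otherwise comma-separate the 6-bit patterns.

[col 0] 000000*, 000010*, 000111, 001000*, 010110*, 011101*, 011110*, 011111*, 100000*, 100101*, 101001*, 101101*, 101111*, 110011, 110100*, 110101*, 111000*, 111010*, 111100*, 111110*, 111111*
[col 1] -00000, -11110*, -11111*, 00-000, 0000-0, 01-110, 0111-1, 01111-*, 1-0101, 1-1111, 10-101, 101-01, 1011-1, 11-100, 11010-, 111-00*, 111-10*, 1110-0*, 1111-0*, 11111-*
[col 2] -1111-, 111--0
Prime implicants: -00000, -1111-, 00-000, 0000-0, 000111, 01-110, 0111-1, 1-0101, 1-1111, 10-101, 101-01, 1011-1, 11-100, 110011, 11010-, 111--0

000111, 110011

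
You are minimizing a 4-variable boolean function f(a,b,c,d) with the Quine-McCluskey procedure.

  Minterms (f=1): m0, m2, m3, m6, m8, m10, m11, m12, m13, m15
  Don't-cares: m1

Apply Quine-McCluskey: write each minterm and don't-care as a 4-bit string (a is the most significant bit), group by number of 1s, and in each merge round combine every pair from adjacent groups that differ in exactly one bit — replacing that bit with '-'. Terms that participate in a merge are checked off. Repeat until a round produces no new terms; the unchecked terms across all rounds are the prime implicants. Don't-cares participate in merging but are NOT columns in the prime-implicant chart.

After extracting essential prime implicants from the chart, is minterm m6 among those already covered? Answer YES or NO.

Round 0: 0000✓ 0001✓ 0010✓ 0011✓ 0110✓ 1000✓ 1010✓ 1011✓ 1100✓ 1101✓ 1111✓
Round 1: -000✓ -010✓ -011✓ 0-10 00-0✓ 00-1✓ 000-✓ 001-✓ 1-00 1-11 10-0✓ 101-✓ 11-1 110-
Round 2: -0-0 -01- 00--
PIs = {-0-0, -01-, 0-10, 00--, 1-00, 1-11, 11-1, 110-}
Coverage chart:
  m0: -0-0,00--
  m2: -0-0,-01-,0-10,00--
  m3: -01-,00--
  m6: 0-10 ←essential
  m8: -0-0,1-00
  m10: -0-0,-01-
  m11: -01-,1-11
  m12: 1-00,110-
  m13: 11-1,110-
  m15: 1-11,11-1
Essential: 0-10

YES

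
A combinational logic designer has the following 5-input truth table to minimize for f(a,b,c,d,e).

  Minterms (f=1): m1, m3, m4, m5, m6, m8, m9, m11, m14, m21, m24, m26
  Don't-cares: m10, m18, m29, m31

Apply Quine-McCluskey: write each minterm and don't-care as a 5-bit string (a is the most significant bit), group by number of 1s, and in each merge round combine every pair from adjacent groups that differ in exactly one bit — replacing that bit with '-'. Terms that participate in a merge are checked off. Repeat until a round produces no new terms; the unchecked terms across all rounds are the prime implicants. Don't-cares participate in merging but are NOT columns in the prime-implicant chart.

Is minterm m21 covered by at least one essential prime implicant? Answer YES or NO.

NO

Round 0: 00001✓ 00011✓ 00100✓ 00101✓ 00110✓ 01000✓ 01001✓ 01010✓ 01011✓ 01110✓ 10010✓ 10101✓ 11000✓ 11010✓ 11101✓ 11111✓
Round 1: -0101 -1000✓ -1010✓ 0-001✓ 0-011✓ 0-110 00-01 000-1✓ 001-0 0010- 01-10 010-0✓ 010-1✓ 0100-✓ 0101-✓ 1-010 1-101 110-0✓ 111-1
Round 2: -10-0 0-0-1 010--
PIs = {-0101, -10-0, 0-0-1, 0-110, 00-01, 001-0, 0010-, 01-10, 010--, 1-010, 1-101, 111-1}
Coverage chart:
  m1: 0-0-1,00-01
  m3: 0-0-1 ←essential
  m4: 001-0,0010-
  m5: -0101,00-01,0010-
  m6: 0-110,001-0
  m8: -10-0,010--
  m9: 0-0-1,010--
  m11: 0-0-1,010--
  m14: 0-110,01-10
  m21: -0101,1-101
  m24: -10-0 ←essential
  m26: -10-0,1-010
Essential: -10-0, 0-0-1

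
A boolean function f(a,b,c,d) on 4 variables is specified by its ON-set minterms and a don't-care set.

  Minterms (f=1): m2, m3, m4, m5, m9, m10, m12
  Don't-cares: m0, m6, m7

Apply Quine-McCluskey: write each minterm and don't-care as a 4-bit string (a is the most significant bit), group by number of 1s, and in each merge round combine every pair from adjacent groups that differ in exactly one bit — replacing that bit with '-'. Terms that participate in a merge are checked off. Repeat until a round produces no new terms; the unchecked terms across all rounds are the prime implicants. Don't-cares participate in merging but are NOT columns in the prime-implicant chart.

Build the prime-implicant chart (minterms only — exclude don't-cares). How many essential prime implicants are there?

5

[col 0] 0000*, 0010*, 0011*, 0100*, 0101*, 0110*, 0111*, 1001, 1010*, 1100*
[col 1] -010, -100, 0-00*, 0-10*, 0-11*, 00-0*, 001-*, 01-0*, 01-1*, 010-*, 011-*
[col 2] 0--0, 0-1-, 01--
Prime implicants: -010, -100, 0--0, 0-1-, 01--, 1001
PI chart (minterm → PIs covering it):
  2 | -010,0--0,0-1-
  3 | 0-1-  (sole → essential)
  4 | -100,0--0,01--
  5 | 01--  (sole → essential)
  9 | 1001  (sole → essential)
  10 | -010  (sole → essential)
  12 | -100  (sole → essential)
Essential prime implicants: -010, -100, 0-1-, 01--, 1001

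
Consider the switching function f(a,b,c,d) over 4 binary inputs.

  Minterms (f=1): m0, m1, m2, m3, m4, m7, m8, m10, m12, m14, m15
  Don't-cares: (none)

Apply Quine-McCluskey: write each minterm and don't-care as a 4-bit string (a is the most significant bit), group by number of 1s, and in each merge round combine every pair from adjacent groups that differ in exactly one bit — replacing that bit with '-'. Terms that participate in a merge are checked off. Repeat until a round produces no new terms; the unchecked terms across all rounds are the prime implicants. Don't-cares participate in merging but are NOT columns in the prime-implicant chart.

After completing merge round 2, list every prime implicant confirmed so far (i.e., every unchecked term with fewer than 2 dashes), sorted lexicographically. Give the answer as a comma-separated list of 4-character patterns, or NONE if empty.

Round 0: 0000✓ 0001✓ 0010✓ 0011✓ 0100✓ 0111✓ 1000✓ 1010✓ 1100✓ 1110✓ 1111✓
Round 1: -000✓ -010✓ -100✓ -111 0-00✓ 0-11 00-0✓ 00-1✓ 000-✓ 001-✓ 1-00✓ 1-10✓ 10-0✓ 11-0✓ 111-
Round 2: --00 -0-0 00-- 1--0
PIs = {--00, -0-0, -111, 0-11, 00--, 1--0, 111-}

-111, 0-11, 111-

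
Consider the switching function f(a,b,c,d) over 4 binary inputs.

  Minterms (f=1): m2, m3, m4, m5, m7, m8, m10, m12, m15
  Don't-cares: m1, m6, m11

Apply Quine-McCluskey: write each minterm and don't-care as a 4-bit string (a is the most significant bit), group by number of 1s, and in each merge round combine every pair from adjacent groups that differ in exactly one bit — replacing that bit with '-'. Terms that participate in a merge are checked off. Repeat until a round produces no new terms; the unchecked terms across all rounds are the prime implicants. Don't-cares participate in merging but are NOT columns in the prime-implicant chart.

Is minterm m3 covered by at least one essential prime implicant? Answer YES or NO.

YES

[col 0] 0001*, 0010*, 0011*, 0100*, 0101*, 0110*, 0111*, 1000*, 1010*, 1011*, 1100*, 1111*
[col 1] -010*, -011*, -100, -111*, 0-01*, 0-10*, 0-11*, 00-1*, 001-*, 01-0*, 01-1*, 010-*, 011-*, 1-00, 1-11*, 10-0, 101-*
[col 2] --11, -01-, 0--1, 0-1-, 01--
Prime implicants: --11, -01-, -100, 0--1, 0-1-, 01--, 1-00, 10-0
PI chart (minterm → PIs covering it):
  2 | -01-,0-1-
  3 | --11,-01-,0--1,0-1-
  4 | -100,01--
  5 | 0--1,01--
  7 | --11,0--1,0-1-,01--
  8 | 1-00,10-0
  10 | -01-,10-0
  12 | -100,1-00
  15 | --11  (sole → essential)
Essential prime implicants: --11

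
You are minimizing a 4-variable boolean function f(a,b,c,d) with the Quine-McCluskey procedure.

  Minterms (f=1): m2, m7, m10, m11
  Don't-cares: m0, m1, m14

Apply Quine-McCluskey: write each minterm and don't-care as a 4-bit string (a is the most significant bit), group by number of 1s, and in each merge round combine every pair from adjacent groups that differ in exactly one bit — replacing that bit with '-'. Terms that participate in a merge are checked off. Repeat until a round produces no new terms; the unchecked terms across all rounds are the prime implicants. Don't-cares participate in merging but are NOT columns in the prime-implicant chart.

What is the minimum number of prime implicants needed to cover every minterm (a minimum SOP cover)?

size-2^0 implicants → 0000(✓)  0001(✓)  0010(✓)  0111  1010(✓)  1011(✓)  1110(✓)
size-2^1 implicants → -010  00-0  000-  1-10  101-
Unchecked terms (primes): -010, 00-0, 000-, 0111, 1-10, 101-
Minterm coverage:
  m2 ⊆ -010,00-0
  m7 ⊆ 0111 [E]
  m10 ⊆ -010,1-10,101-
  m11 ⊆ 101- [E]
E = {0111, 101-}
Petrick residual → -010
Cover = b'cd' + a'bcd + ab'c  |cover|=3

3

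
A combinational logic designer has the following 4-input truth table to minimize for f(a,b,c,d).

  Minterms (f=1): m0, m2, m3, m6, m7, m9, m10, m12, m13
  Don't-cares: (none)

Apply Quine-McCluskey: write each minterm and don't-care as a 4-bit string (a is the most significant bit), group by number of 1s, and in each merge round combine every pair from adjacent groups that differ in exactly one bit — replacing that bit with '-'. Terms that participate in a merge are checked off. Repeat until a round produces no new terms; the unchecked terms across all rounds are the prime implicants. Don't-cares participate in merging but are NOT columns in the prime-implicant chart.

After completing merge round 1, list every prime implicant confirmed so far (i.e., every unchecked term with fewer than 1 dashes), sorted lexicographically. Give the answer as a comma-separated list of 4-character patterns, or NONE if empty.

NONE

size-2^0 implicants → 0000(✓)  0010(✓)  0011(✓)  0110(✓)  0111(✓)  1001(✓)  1010(✓)  1100(✓)  1101(✓)
size-2^1 implicants → -010  0-10(✓)  0-11(✓)  00-0  001-(✓)  011-(✓)  1-01  110-
size-2^2 implicants → 0-1-
Unchecked terms (primes): -010, 0-1-, 00-0, 1-01, 110-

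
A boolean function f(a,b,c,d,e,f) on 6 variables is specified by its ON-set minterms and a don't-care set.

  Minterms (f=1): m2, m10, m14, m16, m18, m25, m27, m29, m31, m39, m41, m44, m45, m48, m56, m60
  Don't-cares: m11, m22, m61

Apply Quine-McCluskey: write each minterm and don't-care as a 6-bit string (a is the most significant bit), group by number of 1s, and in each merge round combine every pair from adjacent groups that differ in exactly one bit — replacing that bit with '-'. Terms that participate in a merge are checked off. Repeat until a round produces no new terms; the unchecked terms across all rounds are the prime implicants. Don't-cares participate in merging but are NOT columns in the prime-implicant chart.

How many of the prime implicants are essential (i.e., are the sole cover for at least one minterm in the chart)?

[col 0] 000010*, 001010*, 001011*, 001110*, 010000*, 010010*, 010110*, 011001*, 011011*, 011101*, 011111*, 100111, 101001*, 101100*, 101101*, 110000*, 111000*, 111100*, 111101*
[col 1] -10000, -11101, 0-0010, 0-1011, 00-010, 001-10, 00101-, 010-10, 0100-0, 011-01*, 011-11*, 0110-1*, 0111-1*, 1-1100*, 1-1101*, 101-01, 10110-*, 11-000, 111-00, 11110-*
[col 2] 011--1, 1-110-
Prime implicants: -10000, -11101, 0-0010, 0-1011, 00-010, 001-10, 00101-, 010-10, 0100-0, 011--1, 1-110-, 100111, 101-01, 11-000, 111-00
PI chart (minterm → PIs covering it):
  2 | 0-0010,00-010
  10 | 00-010,001-10,00101-
  14 | 001-10  (sole → essential)
  16 | -10000,0100-0
  18 | 0-0010,010-10,0100-0
  25 | 011--1  (sole → essential)
  27 | 0-1011,011--1
  29 | -11101,011--1
  31 | 011--1  (sole → essential)
  39 | 100111  (sole → essential)
  41 | 101-01  (sole → essential)
  44 | 1-110-  (sole → essential)
  45 | 1-110-,101-01
  48 | -10000,11-000
  56 | 11-000,111-00
  60 | 1-110-,111-00
Essential prime implicants: 001-10, 011--1, 1-110-, 100111, 101-01

5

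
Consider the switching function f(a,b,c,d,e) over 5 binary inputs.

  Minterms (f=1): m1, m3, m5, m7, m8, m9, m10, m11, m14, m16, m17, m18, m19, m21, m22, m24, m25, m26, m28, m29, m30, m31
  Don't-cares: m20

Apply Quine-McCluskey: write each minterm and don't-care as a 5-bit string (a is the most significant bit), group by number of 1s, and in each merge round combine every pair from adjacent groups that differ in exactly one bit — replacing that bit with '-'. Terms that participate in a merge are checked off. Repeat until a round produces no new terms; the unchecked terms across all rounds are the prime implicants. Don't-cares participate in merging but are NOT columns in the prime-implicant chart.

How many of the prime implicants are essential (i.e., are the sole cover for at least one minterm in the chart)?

size-2^0 implicants → 00001(✓)  00011(✓)  00101(✓)  00111(✓)  01000(✓)  01001(✓)  01010(✓)  01011(✓)  01110(✓)  10000(✓)  10001(✓)  10010(✓)  10011(✓)  10100(✓)  10101(✓)  10110(✓)  11000(✓)  11001(✓)  11010(✓)  11100(✓)  11101(✓)  11110(✓)  11111(✓)
size-2^1 implicants → -0001(✓)  -0011(✓)  -0101(✓)  -1000(✓)  -1001(✓)  -1010(✓)  -1110(✓)  0-001(✓)  0-011(✓)  00-01(✓)  00-11(✓)  000-1(✓)  001-1(✓)  01-10(✓)  010-0(✓)  010-1(✓)  0100-(✓)  0101-(✓)  1-000(✓)  1-001(✓)  1-010(✓)  1-100(✓)  1-101(✓)  1-110(✓)  10-00(✓)  10-01(✓)  10-10(✓)  100-0(✓)  100-1(✓)  1000-(✓)  1001-(✓)  101-0(✓)  1010-(✓)  11-00(✓)  11-01(✓)  11-10(✓)  110-0(✓)  1100-(✓)  111-0(✓)  111-1(✓)  1110-(✓)  1111-(✓)
size-2^2 implicants → --001  -0-01  -00-1  -1-10  -10-0  -100-  0-0-1  00--1  010--  1--00(✓)  1--01(✓)  1--10(✓)  1-0-0(✓)  1-00-(✓)  1-1-0(✓)  1-10-(✓)  10--0(✓)  10-0-(✓)  100--  11--0(✓)  11-0-(✓)  111--
size-2^3 implicants → 1---0  1--0-
Unchecked terms (primes): --001, -0-01, -00-1, -1-10, -10-0, -100-, 0-0-1, 00--1, 010--, 1---0, 1--0-, 100--, 111--
Minterm coverage:
  m1 ⊆ --001,-0-01,-00-1,0-0-1,00--1
  m3 ⊆ -00-1,0-0-1,00--1
  m5 ⊆ -0-01,00--1
  m7 ⊆ 00--1 [E]
  m8 ⊆ -10-0,-100-,010--
  m9 ⊆ --001,-100-,0-0-1,010--
  m10 ⊆ -1-10,-10-0,010--
  m11 ⊆ 0-0-1,010--
  m14 ⊆ -1-10 [E]
  m16 ⊆ 1---0,1--0-,100--
  m17 ⊆ --001,-0-01,-00-1,1--0-,100--
  m18 ⊆ 1---0,100--
  m19 ⊆ -00-1,100--
  m21 ⊆ -0-01,1--0-
  m22 ⊆ 1---0 [E]
  m24 ⊆ -10-0,-100-,1---0,1--0-
  m25 ⊆ --001,-100-,1--0-
  m26 ⊆ -1-10,-10-0,1---0
  m28 ⊆ 1---0,1--0-,111--
  m29 ⊆ 1--0-,111--
  m30 ⊆ -1-10,1---0,111--
  m31 ⊆ 111-- [E]
E = {-1-10, 00--1, 1---0, 111--}

4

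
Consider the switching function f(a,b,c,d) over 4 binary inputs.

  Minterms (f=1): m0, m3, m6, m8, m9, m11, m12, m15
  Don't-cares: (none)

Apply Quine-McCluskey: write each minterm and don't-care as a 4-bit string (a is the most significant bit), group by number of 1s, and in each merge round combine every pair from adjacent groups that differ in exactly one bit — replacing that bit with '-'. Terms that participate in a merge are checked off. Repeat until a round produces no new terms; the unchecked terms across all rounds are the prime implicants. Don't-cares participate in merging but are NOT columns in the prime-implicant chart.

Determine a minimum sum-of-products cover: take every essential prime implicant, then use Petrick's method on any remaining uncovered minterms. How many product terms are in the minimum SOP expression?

size-2^0 implicants → 0000(✓)  0011(✓)  0110  1000(✓)  1001(✓)  1011(✓)  1100(✓)  1111(✓)
size-2^1 implicants → -000  -011  1-00  1-11  10-1  100-
Unchecked terms (primes): -000, -011, 0110, 1-00, 1-11, 10-1, 100-
Minterm coverage:
  m0 ⊆ -000 [E]
  m3 ⊆ -011 [E]
  m6 ⊆ 0110 [E]
  m8 ⊆ -000,1-00,100-
  m9 ⊆ 10-1,100-
  m11 ⊆ -011,1-11,10-1
  m12 ⊆ 1-00 [E]
  m15 ⊆ 1-11 [E]
E = {-000, -011, 0110, 1-00, 1-11}
Petrick residual → 10-1
Cover = b'c'd' + b'cd + a'bcd' + ac'd' + acd + ab'd  |cover|=6

6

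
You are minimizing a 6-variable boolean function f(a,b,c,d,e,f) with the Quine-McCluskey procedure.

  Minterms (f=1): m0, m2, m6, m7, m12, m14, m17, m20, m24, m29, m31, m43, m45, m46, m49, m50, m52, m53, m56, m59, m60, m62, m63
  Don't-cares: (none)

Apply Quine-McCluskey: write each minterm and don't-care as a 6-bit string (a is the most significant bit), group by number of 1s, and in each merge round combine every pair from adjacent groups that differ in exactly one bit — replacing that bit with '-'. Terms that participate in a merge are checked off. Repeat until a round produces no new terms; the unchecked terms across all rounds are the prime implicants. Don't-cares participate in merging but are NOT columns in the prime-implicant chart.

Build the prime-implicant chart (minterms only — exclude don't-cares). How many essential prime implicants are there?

10

size-2^0 implicants → 000000(✓)  000010(✓)  000110(✓)  000111(✓)  001100(✓)  001110(✓)  010001(✓)  010100(✓)  011000(✓)  011101(✓)  011111(✓)  101011(✓)  101101  101110(✓)  110001(✓)  110010  110100(✓)  110101(✓)  111000(✓)  111011(✓)  111100(✓)  111110(✓)  111111(✓)
size-2^1 implicants → -01110  -10001  -10100  -11000  -11111  00-110  000-10  0000-0  00011-  0011-0  0111-1  1-1011  1-1110  11-100  110-01  11010-  111-00  111-11  1111-0  11111-
Unchecked terms (primes): -01110, -10001, -10100, -11000, -11111, 00-110, 000-10, 0000-0, 00011-, 0011-0, 0111-1, 1-1011, 1-1110, 101101, 11-100, 110-01, 110010, 11010-, 111-00, 111-11, 1111-0, 11111-
Minterm coverage:
  m0 ⊆ 0000-0 [E]
  m2 ⊆ 000-10,0000-0
  m6 ⊆ 00-110,000-10,00011-
  m7 ⊆ 00011- [E]
  m12 ⊆ 0011-0 [E]
  m14 ⊆ -01110,00-110,0011-0
  m17 ⊆ -10001 [E]
  m20 ⊆ -10100 [E]
  m24 ⊆ -11000 [E]
  m29 ⊆ 0111-1 [E]
  m31 ⊆ -11111,0111-1
  m43 ⊆ 1-1011 [E]
  m45 ⊆ 101101 [E]
  m46 ⊆ -01110,1-1110
  m49 ⊆ -10001,110-01
  m50 ⊆ 110010 [E]
  m52 ⊆ -10100,11-100,11010-
  m53 ⊆ 110-01,11010-
  m56 ⊆ -11000,111-00
  m59 ⊆ 1-1011,111-11
  m60 ⊆ 11-100,111-00,1111-0
  m62 ⊆ 1-1110,1111-0,11111-
  m63 ⊆ -11111,111-11,11111-
E = {-10001, -10100, -11000, 0000-0, 00011-, 0011-0, 0111-1, 1-1011, 101101, 110010}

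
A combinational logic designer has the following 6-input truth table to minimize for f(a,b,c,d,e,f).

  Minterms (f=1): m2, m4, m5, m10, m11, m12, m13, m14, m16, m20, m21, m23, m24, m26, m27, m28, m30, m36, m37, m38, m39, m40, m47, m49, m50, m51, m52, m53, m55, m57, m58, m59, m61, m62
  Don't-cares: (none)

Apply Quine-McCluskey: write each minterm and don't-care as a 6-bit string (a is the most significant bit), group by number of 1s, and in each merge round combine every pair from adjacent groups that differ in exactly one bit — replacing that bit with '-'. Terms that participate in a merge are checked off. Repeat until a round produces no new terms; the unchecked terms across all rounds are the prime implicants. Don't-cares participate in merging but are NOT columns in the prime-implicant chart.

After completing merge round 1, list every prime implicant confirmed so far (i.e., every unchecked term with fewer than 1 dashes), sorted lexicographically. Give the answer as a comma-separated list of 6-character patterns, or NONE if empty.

101000

[col 0] 000010*, 000100*, 000101*, 001010*, 001011*, 001100*, 001101*, 001110*, 010000*, 010100*, 010101*, 010111*, 011000*, 011010*, 011011*, 011100*, 011110*, 100100*, 100101*, 100110*, 100111*, 101000, 101111*, 110001*, 110010*, 110011*, 110100*, 110101*, 110111*, 111001*, 111010*, 111011*, 111101*, 111110*
[col 1] -00100*, -00101*, -10100*, -10101*, -10111*, -11010*, -11011*, -11110*, 0-0100*, 0-0101*, 0-1010*, 0-1011*, 0-1100*, 0-1110*, 00-010, 00-100*, 00-101*, 00010-*, 001-10*, 00101-*, 0011-0*, 00110-*, 01-000*, 01-100*, 010-00*, 0101-1*, 01010-*, 011-00*, 011-10*, 0110-0*, 01101-*, 0111-0*, 1-0100*, 1-0101*, 1-0111*, 10-111, 1001-0*, 1001-1*, 10010-*, 10011-*, 11-001*, 11-010*, 11-011*, 11-101*, 110-01*, 110-11*, 1100-1*, 11001-*, 1101-1*, 11010-*, 111-01*, 111-10*, 1110-1*, 11101-*
[col 2] --0100*, --0101*, -0010-*, -101-1, -1010-*, -11-10, -1101-, 0--100, 0-010-*, 0-1-10, 0-101-, 0-11-0, 00-10-, 01--00, 011--0, 1-01-1, 1-010-*, 1001--, 11--01, 11-0-1, 11-01-, 110--1
[col 3] --010-
Prime implicants: --010-, -101-1, -11-10, -1101-, 0--100, 0-1-10, 0-101-, 0-11-0, 00-010, 00-10-, 01--00, 011--0, 1-01-1, 10-111, 1001--, 101000, 11--01, 11-0-1, 11-01-, 110--1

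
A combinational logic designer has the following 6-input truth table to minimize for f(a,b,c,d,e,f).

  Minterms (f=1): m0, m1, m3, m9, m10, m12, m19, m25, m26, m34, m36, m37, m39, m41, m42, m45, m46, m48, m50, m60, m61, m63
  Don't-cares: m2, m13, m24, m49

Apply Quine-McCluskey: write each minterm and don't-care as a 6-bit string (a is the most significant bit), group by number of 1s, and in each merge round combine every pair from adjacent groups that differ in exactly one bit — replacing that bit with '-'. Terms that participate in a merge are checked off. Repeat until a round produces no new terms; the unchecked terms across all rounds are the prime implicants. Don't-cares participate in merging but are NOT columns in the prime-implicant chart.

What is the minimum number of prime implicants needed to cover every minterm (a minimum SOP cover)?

Round 0: 000000✓ 000001✓ 000010✓ 000011✓ 001001✓ 001010✓ 001100✓ 001101✓ 010011✓ 011000✓ 011001✓ 011010✓ 100010✓ 100100✓ 100101✓ 100111✓ 101001✓ 101010✓ 101101✓ 101110✓ 110000✓ 110001✓ 110010✓ 111100✓ 111101✓ 111111✓
Round 1: -00010✓ -01001✓ -01010✓ -01101✓ 0-0011 0-1001 0-1010 00-001 00-010✓ 0000-0✓ 0000-1✓ 00000-✓ 00001-✓ 001-01✓ 00110- 0110-0 01100- 1-0010 1-1101 10-010✓ 10-101 1001-1 10010- 101-01✓ 101-10 1100-0 11000- 1111-1 11110-
Round 2: -0-010 -01-01 0000--
PIs = {-0-010, -01-01, 0-0011, 0-1001, 0-1010, 00-001, 0000--, 00110-, 0110-0, 01100-, 1-0010, 1-1101, 10-101, 1001-1, 10010-, 101-10, 1100-0, 11000-, 1111-1, 11110-}
Coverage chart:
  m0: 0000-- ←essential
  m1: 00-001,0000--
  m3: 0-0011,0000--
  m9: -01-01,0-1001,00-001
  m10: -0-010,0-1010
  m12: 00110- ←essential
  m19: 0-0011 ←essential
  m25: 0-1001,01100-
  m26: 0-1010,0110-0
  m34: -0-010,1-0010
  m36: 10010- ←essential
  m37: 10-101,1001-1,10010-
  m39: 1001-1 ←essential
  m41: -01-01 ←essential
  m42: -0-010,101-10
  m45: -01-01,1-1101,10-101
  m46: 101-10 ←essential
  m48: 1100-0,11000-
  m50: 1-0010,1100-0
  m60: 11110- ←essential
  m61: 1-1101,1111-1,11110-
  m63: 1111-1 ←essential
Essential: -01-01, 0-0011, 0000--, 00110-, 1001-1, 10010-, 101-10, 1111-1, 11110-
Petrick residual → -0-010, 0-1001, 0-1010, 1100-0
Min cover (13 terms): b'd'ef' + b'ce'f + a'c'd'ef + a'cd'e'f + a'cd'ef' + a'b'c'd' + a'b'cde' + ab'c'df + ab'c'de' + ab'cef' + abc'd'f' + abcdf + abcde'

13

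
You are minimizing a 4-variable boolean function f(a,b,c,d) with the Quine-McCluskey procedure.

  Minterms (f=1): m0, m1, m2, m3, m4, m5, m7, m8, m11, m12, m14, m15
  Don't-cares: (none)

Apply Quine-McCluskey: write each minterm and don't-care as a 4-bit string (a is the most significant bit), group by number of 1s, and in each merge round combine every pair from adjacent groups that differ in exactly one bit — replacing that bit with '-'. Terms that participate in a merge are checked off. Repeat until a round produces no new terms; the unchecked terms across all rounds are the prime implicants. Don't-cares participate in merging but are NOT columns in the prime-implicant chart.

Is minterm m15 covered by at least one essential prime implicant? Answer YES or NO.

YES

Round 0: 0000✓ 0001✓ 0010✓ 0011✓ 0100✓ 0101✓ 0111✓ 1000✓ 1011✓ 1100✓ 1110✓ 1111✓
Round 1: -000✓ -011✓ -100✓ -111✓ 0-00✓ 0-01✓ 0-11✓ 00-0✓ 00-1✓ 000-✓ 001-✓ 01-1✓ 010-✓ 1-00✓ 1-11✓ 11-0 111-
Round 2: --00 --11 0--1 0-0- 00--
PIs = {--00, --11, 0--1, 0-0-, 00--, 11-0, 111-}
Coverage chart:
  m0: --00,0-0-,00--
  m1: 0--1,0-0-,00--
  m2: 00-- ←essential
  m3: --11,0--1,00--
  m4: --00,0-0-
  m5: 0--1,0-0-
  m7: --11,0--1
  m8: --00 ←essential
  m11: --11 ←essential
  m12: --00,11-0
  m14: 11-0,111-
  m15: --11,111-
Essential: --00, --11, 00--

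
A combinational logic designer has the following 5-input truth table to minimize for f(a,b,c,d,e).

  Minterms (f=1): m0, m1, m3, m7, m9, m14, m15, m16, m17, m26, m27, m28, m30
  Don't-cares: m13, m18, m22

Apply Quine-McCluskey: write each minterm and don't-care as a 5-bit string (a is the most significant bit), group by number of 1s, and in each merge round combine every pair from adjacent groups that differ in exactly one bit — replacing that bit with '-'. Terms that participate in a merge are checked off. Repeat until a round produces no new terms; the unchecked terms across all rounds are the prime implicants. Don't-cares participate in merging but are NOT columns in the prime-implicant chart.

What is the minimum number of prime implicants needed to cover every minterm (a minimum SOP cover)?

6

size-2^0 implicants → 00000(✓)  00001(✓)  00011(✓)  00111(✓)  01001(✓)  01101(✓)  01110(✓)  01111(✓)  10000(✓)  10001(✓)  10010(✓)  10110(✓)  11010(✓)  11011(✓)  11100(✓)  11110(✓)
size-2^1 implicants → -0000(✓)  -0001(✓)  -1110  0-001  0-111  00-11  000-1  0000-(✓)  01-01  011-1  0111-  1-010(✓)  1-110(✓)  10-10(✓)  100-0  1000-(✓)  11-10(✓)  1101-  111-0
size-2^2 implicants → -000-  1--10
Unchecked terms (primes): -000-, -1110, 0-001, 0-111, 00-11, 000-1, 01-01, 011-1, 0111-, 1--10, 100-0, 1101-, 111-0
Minterm coverage:
  m0 ⊆ -000- [E]
  m1 ⊆ -000-,0-001,000-1
  m3 ⊆ 00-11,000-1
  m7 ⊆ 0-111,00-11
  m9 ⊆ 0-001,01-01
  m14 ⊆ -1110,0111-
  m15 ⊆ 0-111,011-1,0111-
  m16 ⊆ -000-,100-0
  m17 ⊆ -000- [E]
  m26 ⊆ 1--10,1101-
  m27 ⊆ 1101- [E]
  m28 ⊆ 111-0 [E]
  m30 ⊆ -1110,1--10,111-0
E = {-000-, 1101-, 111-0}
Petrick residual → 0-001, 00-11, 0111-
Cover = b'c'd' + a'c'd'e + a'b'de + a'bcd + abc'd + abce'  |cover|=6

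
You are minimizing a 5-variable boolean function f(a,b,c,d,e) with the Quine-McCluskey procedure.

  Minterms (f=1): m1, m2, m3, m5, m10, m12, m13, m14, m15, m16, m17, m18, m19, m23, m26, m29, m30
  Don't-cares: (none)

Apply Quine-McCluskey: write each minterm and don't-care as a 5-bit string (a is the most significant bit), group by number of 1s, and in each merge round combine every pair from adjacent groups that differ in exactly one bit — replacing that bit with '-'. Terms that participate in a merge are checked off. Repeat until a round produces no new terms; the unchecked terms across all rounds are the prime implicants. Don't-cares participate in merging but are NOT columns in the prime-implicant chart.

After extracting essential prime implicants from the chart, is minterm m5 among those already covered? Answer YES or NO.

[col 0] 00001*, 00010*, 00011*, 00101*, 01010*, 01100*, 01101*, 01110*, 01111*, 10000*, 10001*, 10010*, 10011*, 10111*, 11010*, 11101*, 11110*
[col 1] -0001*, -0010*, -0011*, -1010*, -1101, -1110*, 0-010*, 0-101, 00-01, 000-1*, 0001-*, 01-10*, 011-0*, 011-1*, 0110-*, 0111-*, 1-010*, 10-11, 100-0*, 100-1*, 1000-*, 1001-*, 11-10*
[col 2] --010, -00-1, -001-, -1-10, 011--, 100--
Prime implicants: --010, -00-1, -001-, -1-10, -1101, 0-101, 00-01, 011--, 10-11, 100--
PI chart (minterm → PIs covering it):
  1 | -00-1,00-01
  2 | --010,-001-
  3 | -00-1,-001-
  5 | 0-101,00-01
  10 | --010,-1-10
  12 | 011--  (sole → essential)
  13 | -1101,0-101,011--
  14 | -1-10,011--
  15 | 011--  (sole → essential)
  16 | 100--  (sole → essential)
  17 | -00-1,100--
  18 | --010,-001-,100--
  19 | -00-1,-001-,10-11,100--
  23 | 10-11  (sole → essential)
  26 | --010,-1-10
  29 | -1101  (sole → essential)
  30 | -1-10  (sole → essential)
Essential prime implicants: -1-10, -1101, 011--, 10-11, 100--

NO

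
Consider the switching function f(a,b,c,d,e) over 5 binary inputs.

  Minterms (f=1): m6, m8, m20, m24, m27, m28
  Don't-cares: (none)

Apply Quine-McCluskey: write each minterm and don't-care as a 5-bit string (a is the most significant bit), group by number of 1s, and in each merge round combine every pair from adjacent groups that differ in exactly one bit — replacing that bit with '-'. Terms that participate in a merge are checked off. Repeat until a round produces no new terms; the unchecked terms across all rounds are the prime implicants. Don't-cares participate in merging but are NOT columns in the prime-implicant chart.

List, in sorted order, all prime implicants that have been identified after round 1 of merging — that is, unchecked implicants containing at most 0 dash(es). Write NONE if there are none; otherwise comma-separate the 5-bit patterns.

00110, 11011

[col 0] 00110, 01000*, 10100*, 11000*, 11011, 11100*
[col 1] -1000, 1-100, 11-00
Prime implicants: -1000, 00110, 1-100, 11-00, 11011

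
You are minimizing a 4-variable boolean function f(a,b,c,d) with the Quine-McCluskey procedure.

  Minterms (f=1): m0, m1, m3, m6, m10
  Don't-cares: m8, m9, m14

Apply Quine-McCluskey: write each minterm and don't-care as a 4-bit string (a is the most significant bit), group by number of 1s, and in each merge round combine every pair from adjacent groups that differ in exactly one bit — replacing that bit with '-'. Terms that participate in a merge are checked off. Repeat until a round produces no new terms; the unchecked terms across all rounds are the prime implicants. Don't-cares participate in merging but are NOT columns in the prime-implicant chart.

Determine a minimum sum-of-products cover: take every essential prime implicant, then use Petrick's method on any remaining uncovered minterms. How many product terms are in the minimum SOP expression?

Round 0: 0000✓ 0001✓ 0011✓ 0110✓ 1000✓ 1001✓ 1010✓ 1110✓
Round 1: -000✓ -001✓ -110 00-1 000-✓ 1-10 10-0 100-✓
Round 2: -00-
PIs = {-00-, -110, 00-1, 1-10, 10-0}
Coverage chart:
  m0: -00- ←essential
  m1: -00-,00-1
  m3: 00-1 ←essential
  m6: -110 ←essential
  m10: 1-10,10-0
Essential: -00-, -110, 00-1
Petrick residual → 1-10
Min cover (4 terms): b'c' + bcd' + a'b'd + acd'

4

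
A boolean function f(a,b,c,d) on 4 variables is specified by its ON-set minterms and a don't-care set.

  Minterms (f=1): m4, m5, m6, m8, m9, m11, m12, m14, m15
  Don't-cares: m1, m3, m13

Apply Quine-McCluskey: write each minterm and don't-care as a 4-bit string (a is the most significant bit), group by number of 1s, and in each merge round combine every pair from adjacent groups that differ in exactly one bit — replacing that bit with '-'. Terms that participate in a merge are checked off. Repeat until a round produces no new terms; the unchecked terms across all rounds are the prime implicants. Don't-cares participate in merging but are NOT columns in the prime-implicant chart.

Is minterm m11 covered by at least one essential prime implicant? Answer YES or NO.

Round 0: 0001✓ 0011✓ 0100✓ 0101✓ 0110✓ 1000✓ 1001✓ 1011✓ 1100✓ 1101✓ 1110✓ 1111✓
Round 1: -001✓ -011✓ -100✓ -101✓ -110✓ 0-01✓ 00-1✓ 01-0✓ 010-✓ 1-00✓ 1-01✓ 1-11✓ 10-1✓ 100-✓ 11-0✓ 11-1✓ 110-✓ 111-✓
Round 2: --01 -0-1 -1-0 -10- 1--1 1-0- 11--
PIs = {--01, -0-1, -1-0, -10-, 1--1, 1-0-, 11--}
Coverage chart:
  m4: -1-0,-10-
  m5: --01,-10-
  m6: -1-0 ←essential
  m8: 1-0- ←essential
  m9: --01,-0-1,1--1,1-0-
  m11: -0-1,1--1
  m12: -1-0,-10-,1-0-,11--
  m14: -1-0,11--
  m15: 1--1,11--
Essential: -1-0, 1-0-

NO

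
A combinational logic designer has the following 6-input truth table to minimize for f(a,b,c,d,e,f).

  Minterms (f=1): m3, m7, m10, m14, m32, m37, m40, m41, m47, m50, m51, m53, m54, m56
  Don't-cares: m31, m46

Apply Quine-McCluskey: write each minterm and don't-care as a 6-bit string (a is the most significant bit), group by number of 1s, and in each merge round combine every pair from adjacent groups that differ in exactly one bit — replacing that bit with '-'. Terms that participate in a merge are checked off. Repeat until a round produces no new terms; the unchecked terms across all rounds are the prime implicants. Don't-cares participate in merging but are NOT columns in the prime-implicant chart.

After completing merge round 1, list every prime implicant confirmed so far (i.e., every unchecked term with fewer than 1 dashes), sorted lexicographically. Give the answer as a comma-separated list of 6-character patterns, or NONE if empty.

011111

[col 0] 000011*, 000111*, 001010*, 001110*, 011111, 100000*, 100101*, 101000*, 101001*, 101110*, 101111*, 110010*, 110011*, 110101*, 110110*, 111000*
[col 1] -01110, 000-11, 001-10, 1-0101, 1-1000, 10-000, 10100-, 10111-, 110-10, 11001-
Prime implicants: -01110, 000-11, 001-10, 011111, 1-0101, 1-1000, 10-000, 10100-, 10111-, 110-10, 11001-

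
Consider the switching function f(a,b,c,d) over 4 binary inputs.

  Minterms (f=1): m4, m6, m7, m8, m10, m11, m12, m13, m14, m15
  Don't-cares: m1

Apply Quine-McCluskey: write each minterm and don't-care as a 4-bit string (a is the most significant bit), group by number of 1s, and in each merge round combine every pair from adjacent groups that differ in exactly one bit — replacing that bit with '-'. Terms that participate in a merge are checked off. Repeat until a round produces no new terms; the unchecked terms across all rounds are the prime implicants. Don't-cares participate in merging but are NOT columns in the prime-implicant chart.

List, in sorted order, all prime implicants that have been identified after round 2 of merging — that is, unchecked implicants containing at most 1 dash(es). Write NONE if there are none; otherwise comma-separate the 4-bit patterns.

size-2^0 implicants → 0001  0100(✓)  0110(✓)  0111(✓)  1000(✓)  1010(✓)  1011(✓)  1100(✓)  1101(✓)  1110(✓)  1111(✓)
size-2^1 implicants → -100(✓)  -110(✓)  -111(✓)  01-0(✓)  011-(✓)  1-00(✓)  1-10(✓)  1-11(✓)  10-0(✓)  101-(✓)  11-0(✓)  11-1(✓)  110-(✓)  111-(✓)
size-2^2 implicants → -1-0  -11-  1--0  1-1-  11--
Unchecked terms (primes): -1-0, -11-, 0001, 1--0, 1-1-, 11--

0001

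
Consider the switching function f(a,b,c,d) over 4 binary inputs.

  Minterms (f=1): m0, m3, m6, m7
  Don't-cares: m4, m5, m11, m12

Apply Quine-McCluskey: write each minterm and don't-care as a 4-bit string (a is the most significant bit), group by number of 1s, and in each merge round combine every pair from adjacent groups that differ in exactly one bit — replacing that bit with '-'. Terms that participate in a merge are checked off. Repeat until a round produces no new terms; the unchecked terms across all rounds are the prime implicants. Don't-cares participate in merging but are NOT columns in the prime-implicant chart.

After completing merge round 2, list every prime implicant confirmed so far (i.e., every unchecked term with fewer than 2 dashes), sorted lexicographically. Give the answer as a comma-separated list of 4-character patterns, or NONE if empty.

-011, -100, 0-00, 0-11

[col 0] 0000*, 0011*, 0100*, 0101*, 0110*, 0111*, 1011*, 1100*
[col 1] -011, -100, 0-00, 0-11, 01-0*, 01-1*, 010-*, 011-*
[col 2] 01--
Prime implicants: -011, -100, 0-00, 0-11, 01--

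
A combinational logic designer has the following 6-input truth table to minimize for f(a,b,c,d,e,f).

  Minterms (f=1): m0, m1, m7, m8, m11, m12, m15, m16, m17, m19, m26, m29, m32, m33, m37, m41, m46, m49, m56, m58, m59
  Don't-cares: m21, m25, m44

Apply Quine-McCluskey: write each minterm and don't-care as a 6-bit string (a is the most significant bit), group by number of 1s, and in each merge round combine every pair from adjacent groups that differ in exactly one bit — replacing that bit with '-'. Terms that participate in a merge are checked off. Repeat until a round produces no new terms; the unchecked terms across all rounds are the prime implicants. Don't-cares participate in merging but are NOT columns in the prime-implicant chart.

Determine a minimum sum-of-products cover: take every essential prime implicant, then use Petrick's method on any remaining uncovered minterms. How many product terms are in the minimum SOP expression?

14

[col 0] 000000*, 000001*, 000111*, 001000*, 001011*, 001100*, 001111*, 010000*, 010001*, 010011*, 010101*, 011001*, 011010*, 011101*, 100000*, 100001*, 100101*, 101001*, 101100*, 101110*, 110001*, 111000*, 111010*, 111011*
[col 1] -00000*, -00001*, -01100, -10001*, -11010, 0-0000*, 0-0001*, 00-000, 00-111, 00000-*, 001-00, 001-11, 01-001*, 01-101*, 010-01*, 0100-1, 01000-*, 011-01*, 1-0001*, 10-001, 100-01, 10000-*, 1011-0, 1110-0, 11101-
[col 2] --0001, -0000-, 0-000-, 01--01
Prime implicants: --0001, -0000-, -01100, -11010, 0-000-, 00-000, 00-111, 001-00, 001-11, 01--01, 0100-1, 10-001, 100-01, 1011-0, 1110-0, 11101-
PI chart (minterm → PIs covering it):
  0 | -0000-,0-000-,00-000
  1 | --0001,-0000-,0-000-
  7 | 00-111  (sole → essential)
  8 | 00-000,001-00
  11 | 001-11  (sole → essential)
  12 | -01100,001-00
  15 | 00-111,001-11
  16 | 0-000-  (sole → essential)
  17 | --0001,0-000-,01--01,0100-1
  19 | 0100-1  (sole → essential)
  26 | -11010  (sole → essential)
  29 | 01--01  (sole → essential)
  32 | -0000-  (sole → essential)
  33 | --0001,-0000-,10-001,100-01
  37 | 100-01  (sole → essential)
  41 | 10-001  (sole → essential)
  46 | 1011-0  (sole → essential)
  49 | --0001  (sole → essential)
  56 | 1110-0  (sole → essential)
  58 | -11010,1110-0,11101-
  59 | 11101-  (sole → essential)
Essential prime implicants: --0001, -0000-, -11010, 0-000-, 00-111, 001-11, 01--01, 0100-1, 10-001, 100-01, 1011-0, 1110-0, 11101-
Petrick residual → 001-00
Minimum SOP uses 14 PIs: c'd'e'f + b'c'd'e' + bcd'ef' + a'c'd'e' + a'b'def + a'b'ce'f' + a'b'cef + a'be'f + a'bc'd'f + ab'd'e'f + ab'c'e'f + ab'cdf' + abcd'f' + abcd'e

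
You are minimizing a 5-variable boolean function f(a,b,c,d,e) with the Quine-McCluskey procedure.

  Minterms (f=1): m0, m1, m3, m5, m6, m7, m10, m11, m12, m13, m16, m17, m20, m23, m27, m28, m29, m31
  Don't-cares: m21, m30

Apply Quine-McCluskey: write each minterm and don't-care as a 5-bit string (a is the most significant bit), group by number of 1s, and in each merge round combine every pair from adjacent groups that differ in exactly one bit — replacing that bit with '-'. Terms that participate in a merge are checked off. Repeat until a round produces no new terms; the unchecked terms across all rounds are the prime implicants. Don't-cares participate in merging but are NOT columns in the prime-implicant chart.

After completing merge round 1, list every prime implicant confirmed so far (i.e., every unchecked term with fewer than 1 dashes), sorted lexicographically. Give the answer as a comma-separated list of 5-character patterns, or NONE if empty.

[col 0] 00000*, 00001*, 00011*, 00101*, 00110*, 00111*, 01010*, 01011*, 01100*, 01101*, 10000*, 10001*, 10100*, 10101*, 10111*, 11011*, 11100*, 11101*, 11110*, 11111*
[col 1] -0000*, -0001*, -0101*, -0111*, -1011, -1100*, -1101*, 0-011, 0-101*, 00-01*, 00-11*, 000-1*, 0000-*, 001-1*, 0011-, 0101-, 0110-*, 1-100*, 1-101*, 1-111*, 10-00*, 10-01*, 1000-*, 101-1*, 1010-*, 11-11, 111-0*, 111-1*, 1110-*, 1111-*
[col 2] --101, -0-01, -000-, -01-1, -110-, 00--1, 1-1-1, 1-10-, 10-0-, 111--
Prime implicants: --101, -0-01, -000-, -01-1, -1011, -110-, 0-011, 00--1, 0011-, 0101-, 1-1-1, 1-10-, 10-0-, 11-11, 111--

NONE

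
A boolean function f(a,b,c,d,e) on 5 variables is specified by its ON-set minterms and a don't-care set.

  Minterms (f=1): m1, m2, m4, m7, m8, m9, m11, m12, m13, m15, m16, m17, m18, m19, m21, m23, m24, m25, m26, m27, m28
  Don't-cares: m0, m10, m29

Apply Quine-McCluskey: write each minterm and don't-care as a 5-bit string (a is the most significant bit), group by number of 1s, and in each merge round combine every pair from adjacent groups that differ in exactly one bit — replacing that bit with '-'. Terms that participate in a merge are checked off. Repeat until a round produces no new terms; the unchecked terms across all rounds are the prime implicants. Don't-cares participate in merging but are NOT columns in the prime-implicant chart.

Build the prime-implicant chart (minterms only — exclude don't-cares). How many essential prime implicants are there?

Round 0: 00000✓ 00001✓ 00010✓ 00100✓ 00111✓ 01000✓ 01001✓ 01010✓ 01011✓ 01100✓ 01101✓ 01111✓ 10000✓ 10001✓ 10010✓ 10011✓ 10101✓ 10111✓ 11000✓ 11001✓ 11010✓ 11011✓ 11100✓ 11101✓
Round 1: -0000✓ -0001✓ -0010✓ -0111 -1000✓ -1001✓ -1010✓ -1011✓ -1100✓ -1101✓ 0-000✓ 0-001✓ 0-010✓ 0-100✓ 0-111 00-00✓ 000-0✓ 0000-✓ 01-00✓ 01-01✓ 01-11✓ 010-0✓ 010-1✓ 0100-✓ 0101-✓ 011-1✓ 0110-✓ 1-000✓ 1-001✓ 1-010✓ 1-011✓ 1-101✓ 10-01✓ 10-11✓ 100-0✓ 100-1✓ 1000-✓ 1001-✓ 101-1✓ 11-00✓ 11-01✓ 110-0✓ 110-1✓ 1100-✓ 1101-✓ 1110-✓
Round 2: --000✓ --001✓ --010✓ -00-0✓ -000-✓ -1-00✓ -1-01✓ -10-0✓ -10-1✓ -100-✓ -101-✓ -110-✓ 0--00 0-0-0✓ 0-00-✓ 01--1 01-0-✓ 010--✓ 1--01 1-0-0✓ 1-0-1✓ 1-00-✓ 1-01-✓ 10--1 100--✓ 11-0-✓ 110--✓
Round 3: --0-0 --00- -1-0- -10-- 1-0--
PIs = {--0-0, --00-, -0111, -1-0-, -10--, 0--00, 0-111, 01--1, 1--01, 1-0--, 10--1}
Coverage chart:
  m1: --00- ←essential
  m2: --0-0 ←essential
  m4: 0--00 ←essential
  m7: -0111,0-111
  m8: --0-0,--00-,-1-0-,-10--,0--00
  m9: --00-,-1-0-,-10--,01--1
  m11: -10--,01--1
  m12: -1-0-,0--00
  m13: -1-0-,01--1
  m15: 0-111,01--1
  m16: --0-0,--00-,1-0--
  m17: --00-,1--01,1-0--,10--1
  m18: --0-0,1-0--
  m19: 1-0--,10--1
  m21: 1--01,10--1
  m23: -0111,10--1
  m24: --0-0,--00-,-1-0-,-10--,1-0--
  m25: --00-,-1-0-,-10--,1--01,1-0--
  m26: --0-0,-10--,1-0--
  m27: -10--,1-0--
  m28: -1-0- ←essential
Essential: --0-0, --00-, -1-0-, 0--00

4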